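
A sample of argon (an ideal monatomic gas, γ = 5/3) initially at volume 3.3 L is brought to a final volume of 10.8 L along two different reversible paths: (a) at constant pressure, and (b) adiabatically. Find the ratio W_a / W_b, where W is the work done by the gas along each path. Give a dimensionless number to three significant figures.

W_a / W_b ≈ 2.77

Path (a) isobaric: W = P₁(V₂ − V₁) → W_a/(P₁V₁) = 2.273.
Path (b) adiabatic: W = P₁V₁(1 − (V₁/V₂)^(γ−1))/(γ−1) → W_b/(P₁V₁) = 0.8195.
W_a / W_b = 2.273 / 0.8195 = 2.773.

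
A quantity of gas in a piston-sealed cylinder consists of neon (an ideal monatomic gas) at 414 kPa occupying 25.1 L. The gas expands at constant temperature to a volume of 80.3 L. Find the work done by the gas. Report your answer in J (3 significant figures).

W ≈ 12100 J

Isothermal: W = nRT ln(V₂/V₁) = P₁V₁ ln(V₂/V₁).
P₁V₁ = (414 kPa)(25.1 L) = 10391 J.
W = 10391 × ln(80.3/25.1) = 10391 × 1.163
W_by_gas = 12084 J.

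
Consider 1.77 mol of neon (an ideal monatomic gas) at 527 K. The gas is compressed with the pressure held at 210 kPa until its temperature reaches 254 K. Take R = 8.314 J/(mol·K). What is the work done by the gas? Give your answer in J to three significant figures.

W ≈ -4020 J

Isobaric: W = P ΔV = nR ΔT.
W = (1.77)(8.314)(254 − 527) = -4017 J.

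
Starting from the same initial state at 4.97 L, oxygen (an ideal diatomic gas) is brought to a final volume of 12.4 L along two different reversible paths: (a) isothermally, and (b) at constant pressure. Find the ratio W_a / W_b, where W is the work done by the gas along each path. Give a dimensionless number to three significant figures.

W_a / W_b ≈ 0.612

Path (a) isothermal: W = P₁V₁ ln(V₂/V₁) → W_a/(P₁V₁) = 0.9143.
Path (b) isobaric: W = P₁(V₂ − V₁) → W_b/(P₁V₁) = 1.495.
W_a / W_b = 0.9143 / 1.495 = 0.6116.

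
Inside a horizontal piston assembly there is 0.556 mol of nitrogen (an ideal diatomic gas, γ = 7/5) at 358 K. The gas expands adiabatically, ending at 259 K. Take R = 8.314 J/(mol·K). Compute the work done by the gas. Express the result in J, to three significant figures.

W ≈ 1140 J

Adiabatic ⇒ Q = 0, so W_by = −ΔU = nCᵥ(T₁ − T₂).
Cᵥ = 5R/2 = 20.79 J/(mol·K).
W = (0.556)(20.79)(358 − 259) = 1144 J.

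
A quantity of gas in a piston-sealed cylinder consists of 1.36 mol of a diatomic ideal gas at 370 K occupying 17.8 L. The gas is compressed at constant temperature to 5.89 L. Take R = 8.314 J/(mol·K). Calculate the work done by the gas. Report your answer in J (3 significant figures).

W ≈ -4630 J

Isothermal: W = nRT ln(V₂/V₁).
W = (1.36)(8.314)(370) × ln(5.89/17.8)
  = 4184 × -1.106
W_by_gas = -4627 J.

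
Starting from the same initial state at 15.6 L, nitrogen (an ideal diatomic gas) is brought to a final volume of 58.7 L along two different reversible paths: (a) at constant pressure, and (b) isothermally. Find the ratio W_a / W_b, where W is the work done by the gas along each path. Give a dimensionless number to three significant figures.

W_a / W_b ≈ 2.08

Path (a) isobaric: W = P₁(V₂ − V₁) → W_a/(P₁V₁) = 2.763.
Path (b) isothermal: W = P₁V₁ ln(V₂/V₁) → W_b/(P₁V₁) = 1.325.
W_a / W_b = 2.763 / 1.325 = 2.085.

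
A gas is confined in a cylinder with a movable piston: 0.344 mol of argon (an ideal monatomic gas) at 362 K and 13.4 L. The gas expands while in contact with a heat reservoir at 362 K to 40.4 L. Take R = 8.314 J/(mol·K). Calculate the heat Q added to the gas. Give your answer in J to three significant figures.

Q ≈ 1140 J

Isothermal ⇒ ΔU = 0, so Q = W = nRT ln(V₂/V₁).
Q = (0.344)(8.314)(362) ln(40.4/13.4) = 1035 × 1.104 = 1143 J.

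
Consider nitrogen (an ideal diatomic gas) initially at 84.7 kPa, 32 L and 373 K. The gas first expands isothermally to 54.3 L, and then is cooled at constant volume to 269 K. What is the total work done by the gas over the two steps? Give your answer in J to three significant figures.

Step 1 (isothermal): W = P₁V₁ ln(V₂/V₁) = (2710) ln(54.3/32) = 1433 J.
Step 2 (isochoric): W = 0 (constant volume).
W_total = 1433 + 0 = 1433 J.

W_total ≈ 1430 J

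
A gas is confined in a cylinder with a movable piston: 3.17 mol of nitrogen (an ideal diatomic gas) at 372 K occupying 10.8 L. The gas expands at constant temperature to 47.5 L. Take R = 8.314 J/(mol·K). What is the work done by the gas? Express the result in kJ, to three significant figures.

Isothermal: W = nRT ln(V₂/V₁).
W = (3.17)(8.314)(372) × ln(47.5/10.8)
  = 9804 × 1.481
W_by_gas = 14522 J.

W ≈ 14.5 kJ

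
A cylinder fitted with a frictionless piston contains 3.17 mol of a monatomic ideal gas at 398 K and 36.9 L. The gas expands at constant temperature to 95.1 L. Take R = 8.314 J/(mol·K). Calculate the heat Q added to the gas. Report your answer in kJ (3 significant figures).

Q ≈ 9.93 kJ

Isothermal ⇒ ΔU = 0, so Q = W = nRT ln(V₂/V₁).
Q = (3.17)(8.314)(398) ln(95.1/36.9) = 10489 × 0.9467 = 9931 J.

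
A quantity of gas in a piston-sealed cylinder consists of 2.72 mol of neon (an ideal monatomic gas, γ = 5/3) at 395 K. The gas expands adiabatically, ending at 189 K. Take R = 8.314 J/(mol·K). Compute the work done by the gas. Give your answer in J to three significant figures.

Adiabatic ⇒ Q = 0, so W_by = −ΔU = nCᵥ(T₁ − T₂).
Cᵥ = 3R/2 = 12.47 J/(mol·K).
W = (2.72)(12.47)(395 − 189) = 6988 J.

W ≈ 6990 J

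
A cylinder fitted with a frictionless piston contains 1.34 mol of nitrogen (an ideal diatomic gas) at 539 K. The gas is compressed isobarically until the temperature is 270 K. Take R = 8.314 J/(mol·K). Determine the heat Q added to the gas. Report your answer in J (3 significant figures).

Isobaric: W = nRΔT = (1.34)(8.314)(-269) = -2997 J.
ΔU = nCᵥΔT with Cᵥ = 5R/2: ΔU = (1.34)(20.79)(-269) = -7492 J.
Q = ΔU + W = -7492 − 2997 = -10489 J.

Q ≈ -10500 J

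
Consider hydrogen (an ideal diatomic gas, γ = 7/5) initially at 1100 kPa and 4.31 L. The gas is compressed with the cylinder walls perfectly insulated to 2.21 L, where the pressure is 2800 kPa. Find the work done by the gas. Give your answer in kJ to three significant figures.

W ≈ -3.62 kJ

Adiabatic: W = (P₁V₁ − P₂V₂)/(γ − 1) with γ = 7/5.
P₁V₁ = 4741 J, P₂V₂ = 6188 J.
W = (4741 − 6188) / 0.4 = -3618 J.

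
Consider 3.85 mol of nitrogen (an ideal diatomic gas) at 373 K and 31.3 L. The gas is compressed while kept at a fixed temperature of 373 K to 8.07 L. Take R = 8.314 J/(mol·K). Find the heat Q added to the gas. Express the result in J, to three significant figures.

Q ≈ -16200 J

Isothermal ⇒ ΔU = 0, so Q = W = nRT ln(V₂/V₁).
Q = (3.85)(8.314)(373) ln(8.07/31.3) = 11939 × -1.355 = -16183 J.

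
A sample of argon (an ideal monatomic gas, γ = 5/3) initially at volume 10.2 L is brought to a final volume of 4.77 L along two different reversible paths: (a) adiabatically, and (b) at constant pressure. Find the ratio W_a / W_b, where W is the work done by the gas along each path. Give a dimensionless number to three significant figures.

W_a / W_b ≈ 1.86

Path (a) adiabatic: W = P₁V₁(1 − (V₁/V₂)^(γ−1))/(γ−1) → W_a/(P₁V₁) = -0.9897.
Path (b) isobaric: W = P₁(V₂ − V₁) → W_b/(P₁V₁) = -0.5324.
W_a / W_b = -0.9897 / -0.5324 = 1.859.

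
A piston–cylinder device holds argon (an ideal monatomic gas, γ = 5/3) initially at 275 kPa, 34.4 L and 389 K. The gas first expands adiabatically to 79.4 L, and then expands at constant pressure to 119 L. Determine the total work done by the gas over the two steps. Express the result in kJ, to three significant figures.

Step 1 (adiabatic): W = (P₁V₁ − P₂V₂)/(γ−1) = (9460 − 5416)/0.667 = 6065 J.
After step 1: P = 68.22 kPa, V = 79.4 L, T = 222.7 K.
Step 2 (isobaric): W = PΔV = (68.22 kPa)(119 − 79.4 L) = 2701 J.
W_total = 6065 + 2701 = 8767 J.

W_total ≈ 8.77 kJ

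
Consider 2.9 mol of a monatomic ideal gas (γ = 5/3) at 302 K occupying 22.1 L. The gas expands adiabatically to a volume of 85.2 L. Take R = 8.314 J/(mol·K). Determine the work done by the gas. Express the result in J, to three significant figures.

Adiabatic: TV^(γ−1) = const with γ = 5/3.
T₂ = T₁ (V₁/V₂)^(γ−1) = 302 × (22.1/85.2)^0.667 = 302 × 0.4067 = 122.8 K.
W_by = nCᵥ(T₁ − T₂) = (2.9)(12.47)(302 − 122.8) = 6480 J.

W ≈ 6480 J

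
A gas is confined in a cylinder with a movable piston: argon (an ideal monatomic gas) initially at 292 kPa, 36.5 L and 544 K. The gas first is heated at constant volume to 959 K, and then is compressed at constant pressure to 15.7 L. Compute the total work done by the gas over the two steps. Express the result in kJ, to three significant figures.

Step 1 (isochoric): W = 0 (constant volume).
After step 1: P = 514.8 kPa (V unchanged).
Step 2 (isobaric): W = PΔV = (514.8 kPa)(15.7 − 36.5 L) = -10707 J.
W_total = 0 − 10707 = -10707 J.

W_total ≈ -10.7 kJ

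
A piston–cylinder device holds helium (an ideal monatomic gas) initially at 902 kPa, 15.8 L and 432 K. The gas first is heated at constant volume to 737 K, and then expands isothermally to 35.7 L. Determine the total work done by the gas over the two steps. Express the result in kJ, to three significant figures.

Step 1 (isochoric): W = 0 (constant volume).
After step 1: P = 1539 kPa (V unchanged).
Step 2 (isothermal): W = P₁V₁ ln(V₂/V₁) = (24313) ln(35.7/15.8) = 19819 J.
W_total = 0 + 19819 = 19819 J.

W_total ≈ 19.8 kJ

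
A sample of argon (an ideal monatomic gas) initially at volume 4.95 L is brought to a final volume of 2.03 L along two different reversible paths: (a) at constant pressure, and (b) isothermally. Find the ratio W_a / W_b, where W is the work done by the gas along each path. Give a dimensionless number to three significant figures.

W_a / W_b ≈ 0.662

Path (a) isobaric: W = P₁(V₂ − V₁) → W_a/(P₁V₁) = -0.5899.
Path (b) isothermal: W = P₁V₁ ln(V₂/V₁) → W_b/(P₁V₁) = -0.8914.
W_a / W_b = -0.5899 / -0.8914 = 0.6618.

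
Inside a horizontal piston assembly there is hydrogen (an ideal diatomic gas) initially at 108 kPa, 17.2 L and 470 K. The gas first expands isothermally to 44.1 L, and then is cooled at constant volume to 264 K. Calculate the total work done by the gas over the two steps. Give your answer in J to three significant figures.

W_total ≈ 1750 J

Step 1 (isothermal): W = P₁V₁ ln(V₂/V₁) = (1858) ln(44.1/17.2) = 1749 J.
Step 2 (isochoric): W = 0 (constant volume).
W_total = 1749 + 0 = 1749 J.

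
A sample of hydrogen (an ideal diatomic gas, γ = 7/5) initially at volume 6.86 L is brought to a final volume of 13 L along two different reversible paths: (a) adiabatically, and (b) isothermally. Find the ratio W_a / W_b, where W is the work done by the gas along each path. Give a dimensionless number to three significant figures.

W_a / W_b ≈ 0.882

Path (a) adiabatic: W = P₁V₁(1 − (V₁/V₂)^(γ−1))/(γ−1) → W_a/(P₁V₁) = 0.5641.
Path (b) isothermal: W = P₁V₁ ln(V₂/V₁) → W_b/(P₁V₁) = 0.6392.
W_a / W_b = 0.5641 / 0.6392 = 0.8824.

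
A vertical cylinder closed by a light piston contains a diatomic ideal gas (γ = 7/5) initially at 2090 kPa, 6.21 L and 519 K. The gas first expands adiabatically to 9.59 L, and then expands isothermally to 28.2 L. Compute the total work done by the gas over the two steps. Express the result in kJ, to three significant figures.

Step 1 (adiabatic): W = (P₁V₁ − P₂V₂)/(γ−1) = (12979 − 10908)/0.4 = 5177 J.
After step 1: P = 1137 kPa, V = 9.59 L, T = 436.2 K.
Step 2 (isothermal): W = P₁V₁ ln(V₂/V₁) = (10908) ln(28.2/9.59) = 11765 J.
W_total = 5177 + 11765 = 16943 J.

W_total ≈ 16.9 kJ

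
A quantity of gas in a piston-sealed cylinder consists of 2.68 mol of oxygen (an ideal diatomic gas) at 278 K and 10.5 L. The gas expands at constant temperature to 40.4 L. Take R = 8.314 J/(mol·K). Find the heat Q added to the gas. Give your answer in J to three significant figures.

Q ≈ 8350 J

Isothermal ⇒ ΔU = 0, so Q = W = nRT ln(V₂/V₁).
Q = (2.68)(8.314)(278) ln(40.4/10.5) = 6194 × 1.347 = 8346 J.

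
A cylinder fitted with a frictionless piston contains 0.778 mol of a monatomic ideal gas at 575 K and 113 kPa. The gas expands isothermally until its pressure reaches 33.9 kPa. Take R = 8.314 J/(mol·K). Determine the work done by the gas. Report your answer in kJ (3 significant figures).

W ≈ 4.48 kJ

Isothermal process: W = nRT ln(V₂/V₁) = nRT ln(P₁/P₂).
W = (0.778)(8.314)(575) × ln(113/33.9)
  = 3719 × ln(3.333) = 3719 × 1.204
W_by_gas = 4478 J.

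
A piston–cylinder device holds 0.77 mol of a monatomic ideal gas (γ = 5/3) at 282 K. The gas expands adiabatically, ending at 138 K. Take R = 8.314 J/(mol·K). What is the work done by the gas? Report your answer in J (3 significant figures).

Adiabatic ⇒ Q = 0, so W_by = −ΔU = nCᵥ(T₁ − T₂).
Cᵥ = 3R/2 = 12.47 J/(mol·K).
W = (0.77)(12.47)(282 − 138) = 1383 J.

W ≈ 1380 J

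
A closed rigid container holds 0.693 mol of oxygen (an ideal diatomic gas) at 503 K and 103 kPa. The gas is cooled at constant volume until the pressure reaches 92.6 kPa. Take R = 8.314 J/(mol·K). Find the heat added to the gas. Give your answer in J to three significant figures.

Q ≈ -732 J

Constant volume ⇒ W = 0, so Q = ΔU = nCᵥΔT with Cᵥ = 5R/2 = 20.79 J/(mol·K).
At constant V, T₂/T₁ = P₂/P₁ ⇒ ΔT = T₁(P₂/P₁ − 1) = 503·(92.6/103 − 1) = -50.79 K.
ΔU = (0.693)(20.79)(-50.79) = -731.6 J.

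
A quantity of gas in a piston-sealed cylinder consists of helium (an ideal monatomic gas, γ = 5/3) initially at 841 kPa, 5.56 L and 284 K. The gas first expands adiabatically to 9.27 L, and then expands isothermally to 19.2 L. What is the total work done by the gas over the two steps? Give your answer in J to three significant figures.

W_total ≈ 4450 J

Step 1 (adiabatic): W = (P₁V₁ − P₂V₂)/(γ−1) = (4676 − 3326)/0.667 = 2026 J.
After step 1: P = 358.7 kPa, V = 9.27 L, T = 202 K.
Step 2 (isothermal): W = P₁V₁ ln(V₂/V₁) = (3326) ln(19.2/9.27) = 2421 J.
W_total = 2026 + 2421 = 4447 J.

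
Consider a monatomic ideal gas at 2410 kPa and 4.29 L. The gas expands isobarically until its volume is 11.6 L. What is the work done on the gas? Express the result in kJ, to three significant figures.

Isobaric: W = P ΔV.
W = (2410 kPa)(11.6 − 4.29 L) = (2410)(7.31) = 17617 J.
Work on gas = −W_by = -17617 J.

W ≈ -17.6 kJ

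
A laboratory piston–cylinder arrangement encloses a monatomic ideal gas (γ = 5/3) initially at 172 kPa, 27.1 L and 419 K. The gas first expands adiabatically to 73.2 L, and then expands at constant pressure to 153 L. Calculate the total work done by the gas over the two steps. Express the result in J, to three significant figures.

W_total ≈ 6010 J

Step 1 (adiabatic): W = (P₁V₁ − P₂V₂)/(γ−1) = (4661 − 2403)/0.667 = 3387 J.
After step 1: P = 32.83 kPa, V = 73.2 L, T = 216 K.
Step 2 (isobaric): W = PΔV = (32.83 kPa)(153 − 73.2 L) = 2620 J.
W_total = 3387 + 2620 = 6007 J.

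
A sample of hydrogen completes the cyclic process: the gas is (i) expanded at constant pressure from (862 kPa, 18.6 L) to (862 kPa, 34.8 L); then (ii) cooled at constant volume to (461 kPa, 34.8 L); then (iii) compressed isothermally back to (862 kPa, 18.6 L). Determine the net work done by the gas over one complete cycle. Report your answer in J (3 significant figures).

W_net ≈ 3910 J

Leg (i): W = PΔV = (862)(34.8 − 18.6) = 13964 J.
Leg (ii): W = 0.
Leg (iii): W = PᵢVᵢ ln(V_f/Vᵢ) = (16043) ln(18.6/34.8) = -10050 J.
W_net = 13964 − 10050 = 3914 J.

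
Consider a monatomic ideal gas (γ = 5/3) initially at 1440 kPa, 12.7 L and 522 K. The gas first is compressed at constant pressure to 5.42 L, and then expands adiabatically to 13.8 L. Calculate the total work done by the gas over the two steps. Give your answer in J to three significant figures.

W_total ≈ -5050 J

Step 1 (isobaric): W = PΔV = (1440 kPa)(5.42 − 12.7 L) = -10483 J.
After step 1: P = 1440 kPa, V = 5.42 L, T = 222.8 K.
Step 2 (adiabatic): W = (P₁V₁ − P₂V₂)/(γ−1) = (7805 − 4186)/0.667 = 5429 J.
W_total = -10483 + 5429 = -5055 J.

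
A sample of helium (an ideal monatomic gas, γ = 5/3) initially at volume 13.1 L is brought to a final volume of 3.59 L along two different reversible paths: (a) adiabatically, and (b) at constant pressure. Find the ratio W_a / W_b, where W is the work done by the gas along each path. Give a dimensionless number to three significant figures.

Path (a) adiabatic: W = P₁V₁(1 − (V₁/V₂)^(γ−1))/(γ−1) → W_a/(P₁V₁) = -2.055.
Path (b) isobaric: W = P₁(V₂ − V₁) → W_b/(P₁V₁) = -0.726.
W_a / W_b = -2.055 / -0.726 = 2.831.

W_a / W_b ≈ 2.83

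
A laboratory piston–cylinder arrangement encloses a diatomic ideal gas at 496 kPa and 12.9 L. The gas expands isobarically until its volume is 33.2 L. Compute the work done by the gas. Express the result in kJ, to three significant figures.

W ≈ 10.1 kJ

Isobaric: W = P ΔV.
W = (496 kPa)(33.2 − 12.9 L) = (496)(20.3) = 10069 J.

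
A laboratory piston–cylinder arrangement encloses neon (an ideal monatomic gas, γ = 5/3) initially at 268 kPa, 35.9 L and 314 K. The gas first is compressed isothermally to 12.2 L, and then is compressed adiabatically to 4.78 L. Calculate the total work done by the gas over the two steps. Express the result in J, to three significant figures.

W_total ≈ -22900 J

Step 1 (isothermal): W = P₁V₁ ln(V₂/V₁) = (9621) ln(12.2/35.9) = -10384 J.
After step 1: P = 788.6 kPa, V = 12.2 L, T = 314 K.
Step 2 (adiabatic): W = (P₁V₁ − P₂V₂)/(γ−1) = (9621 − 17969)/0.667 = -12521 J.
W_total = -10384 − 12521 = -22905 J.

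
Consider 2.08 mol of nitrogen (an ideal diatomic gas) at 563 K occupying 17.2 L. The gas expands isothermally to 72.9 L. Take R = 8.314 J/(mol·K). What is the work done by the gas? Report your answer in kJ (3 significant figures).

W ≈ 14.1 kJ

Isothermal: W = nRT ln(V₂/V₁).
W = (2.08)(8.314)(563) × ln(72.9/17.2)
  = 9736 × 1.444
W_by_gas = 14061 J.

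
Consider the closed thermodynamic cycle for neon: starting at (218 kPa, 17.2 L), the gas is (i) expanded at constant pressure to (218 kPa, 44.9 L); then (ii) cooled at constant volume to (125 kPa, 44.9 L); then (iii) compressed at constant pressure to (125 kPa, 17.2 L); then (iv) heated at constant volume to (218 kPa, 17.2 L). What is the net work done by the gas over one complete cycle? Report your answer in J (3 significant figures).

W_net ≈ 2580 J

Constant-volume legs do no work.
W(i) = (218)(44.9 − 17.2) = 6039 J; W(iii) = (125)(17.2 − 44.9) = -3462 J.
W_net = 6039 − 3462 = 2576 J (the clockwise enclosed area).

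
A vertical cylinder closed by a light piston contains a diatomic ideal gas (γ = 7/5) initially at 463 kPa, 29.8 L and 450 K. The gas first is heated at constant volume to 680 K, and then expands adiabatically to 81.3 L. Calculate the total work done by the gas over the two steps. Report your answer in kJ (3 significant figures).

Step 1 (isochoric): W = 0 (constant volume).
After step 1: P = 699.6 kPa (V unchanged).
Step 2 (adiabatic): W = (P₁V₁ − P₂V₂)/(γ−1) = (20849 − 13955)/0.4 = 17235 J.
W_total = 0 + 17235 = 17235 J.

W_total ≈ 17.2 kJ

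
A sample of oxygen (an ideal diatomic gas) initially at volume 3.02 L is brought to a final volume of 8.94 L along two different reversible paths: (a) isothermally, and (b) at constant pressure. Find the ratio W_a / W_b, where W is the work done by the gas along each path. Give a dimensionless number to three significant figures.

W_a / W_b ≈ 0.554

Path (a) isothermal: W = P₁V₁ ln(V₂/V₁) → W_a/(P₁V₁) = 1.085.
Path (b) isobaric: W = P₁(V₂ − V₁) → W_b/(P₁V₁) = 1.96.
W_a / W_b = 1.085 / 1.96 = 0.5536.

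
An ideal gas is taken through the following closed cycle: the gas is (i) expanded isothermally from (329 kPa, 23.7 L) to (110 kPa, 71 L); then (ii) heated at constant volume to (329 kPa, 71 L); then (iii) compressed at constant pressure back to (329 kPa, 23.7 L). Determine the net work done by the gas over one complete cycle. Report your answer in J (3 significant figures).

Leg (i): W = PᵢVᵢ ln(V_f/Vᵢ) = (7797) ln(71/23.7) = 8555 J.
Leg (ii): W = 0.
Leg (iii): W = PΔV = (329)(23.7 − 71) = -15562 J.
W_net = 8555 − 15562 = -7006 J.

W_net ≈ -7010 J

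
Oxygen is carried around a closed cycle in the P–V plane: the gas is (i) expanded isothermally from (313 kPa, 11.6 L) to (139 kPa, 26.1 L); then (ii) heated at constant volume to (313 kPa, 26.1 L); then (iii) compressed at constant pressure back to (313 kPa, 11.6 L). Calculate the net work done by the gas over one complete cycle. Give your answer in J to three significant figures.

Leg (i): W = PᵢVᵢ ln(V_f/Vᵢ) = (3631) ln(26.1/11.6) = 2944 J.
Leg (ii): W = 0.
Leg (iii): W = PΔV = (313)(11.6 − 26.1) = -4539 J.
W_net = 2944 − 4539 = -1594 J.

W_net ≈ -1590 J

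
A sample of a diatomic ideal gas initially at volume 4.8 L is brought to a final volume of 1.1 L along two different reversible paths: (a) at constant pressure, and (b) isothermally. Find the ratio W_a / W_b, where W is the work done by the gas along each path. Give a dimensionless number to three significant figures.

W_a / W_b ≈ 0.523

Path (a) isobaric: W = P₁(V₂ − V₁) → W_a/(P₁V₁) = -0.7708.
Path (b) isothermal: W = P₁V₁ ln(V₂/V₁) → W_b/(P₁V₁) = -1.473.
W_a / W_b = -0.7708 / -1.473 = 0.5232.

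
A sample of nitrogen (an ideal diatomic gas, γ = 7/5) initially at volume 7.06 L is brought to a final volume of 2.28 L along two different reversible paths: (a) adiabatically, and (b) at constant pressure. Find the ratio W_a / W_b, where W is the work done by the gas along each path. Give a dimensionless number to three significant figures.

W_a / W_b ≈ 2.11

Path (a) adiabatic: W = P₁V₁(1 − (V₁/V₂)^(γ−1))/(γ−1) → W_a/(P₁V₁) = -1.429.
Path (b) isobaric: W = P₁(V₂ − V₁) → W_b/(P₁V₁) = -0.6771.
W_a / W_b = -1.429 / -0.6771 = 2.111.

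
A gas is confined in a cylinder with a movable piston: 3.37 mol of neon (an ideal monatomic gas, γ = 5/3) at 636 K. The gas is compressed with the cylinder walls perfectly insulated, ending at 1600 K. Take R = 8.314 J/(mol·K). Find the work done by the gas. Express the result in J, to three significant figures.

Adiabatic ⇒ Q = 0, so W_by = −ΔU = nCᵥ(T₁ − T₂).
Cᵥ = 3R/2 = 12.47 J/(mol·K).
W = (3.37)(12.47)(636 − 1600) = -40514 J.

W ≈ -40500 J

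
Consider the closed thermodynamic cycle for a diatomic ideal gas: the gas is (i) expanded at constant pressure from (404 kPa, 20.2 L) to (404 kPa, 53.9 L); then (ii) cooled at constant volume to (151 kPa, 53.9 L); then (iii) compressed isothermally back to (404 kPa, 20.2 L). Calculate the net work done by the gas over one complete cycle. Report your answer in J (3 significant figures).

Leg (i): W = PΔV = (404)(53.9 − 20.2) = 13615 J.
Leg (ii): W = 0.
Leg (iii): W = PᵢVᵢ ln(V_f/Vᵢ) = (8139) ln(20.2/53.9) = -7988 J.
W_net = 13615 − 7988 = 5627 J.

W_net ≈ 5630 J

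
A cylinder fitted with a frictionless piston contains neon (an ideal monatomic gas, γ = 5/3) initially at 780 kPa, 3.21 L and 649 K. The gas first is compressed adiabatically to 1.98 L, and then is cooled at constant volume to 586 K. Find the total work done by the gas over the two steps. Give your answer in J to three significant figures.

W_total ≈ -1430 J

Step 1 (adiabatic): W = (P₁V₁ − P₂V₂)/(γ−1) = (2504 − 3455)/0.667 = -1427 J.
Step 2 (isochoric): W = 0 (constant volume).
W_total = -1427 + 0 = -1427 J.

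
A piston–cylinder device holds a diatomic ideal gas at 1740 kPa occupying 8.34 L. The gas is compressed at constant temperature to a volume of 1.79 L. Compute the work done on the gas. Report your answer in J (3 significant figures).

Isothermal: W = nRT ln(V₂/V₁) = P₁V₁ ln(V₂/V₁).
P₁V₁ = (1740 kPa)(8.34 L) = 14512 J.
W = 14512 × ln(1.79/8.34) = 14512 × -1.539
W_by_gas = -22331 J; work on gas = −W_by = 22331 J.

W ≈ 22300 J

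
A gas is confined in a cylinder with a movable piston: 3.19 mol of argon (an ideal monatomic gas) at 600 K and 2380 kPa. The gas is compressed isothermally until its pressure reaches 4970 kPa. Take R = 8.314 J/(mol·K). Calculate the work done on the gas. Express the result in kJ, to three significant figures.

W ≈ 11.7 kJ

Isothermal process: W = nRT ln(V₂/V₁) = nRT ln(P₁/P₂).
W = (3.19)(8.314)(600) × ln(2380/4970)
  = 15913 × ln(0.4789) = 15913 × -0.7363
W_by_gas = -11717 J; work on gas = −W_by = 11717 J.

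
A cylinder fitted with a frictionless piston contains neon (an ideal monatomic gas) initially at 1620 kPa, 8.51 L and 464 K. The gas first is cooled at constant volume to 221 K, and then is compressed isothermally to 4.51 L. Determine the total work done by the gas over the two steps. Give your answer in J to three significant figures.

Step 1 (isochoric): W = 0 (constant volume).
After step 1: P = 771.6 kPa (V unchanged).
Step 2 (isothermal): W = P₁V₁ ln(V₂/V₁) = (6566) ln(4.51/8.51) = -4169 J.
W_total = 0 − 4169 = -4169 J.

W_total ≈ -4170 J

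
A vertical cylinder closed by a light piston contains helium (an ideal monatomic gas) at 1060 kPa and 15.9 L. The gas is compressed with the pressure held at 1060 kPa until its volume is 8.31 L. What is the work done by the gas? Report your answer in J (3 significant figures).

W ≈ -8050 J

Isobaric: W = P ΔV.
W = (1060 kPa)(8.31 − 15.9 L) = (1060)(-7.59) = -8045 J.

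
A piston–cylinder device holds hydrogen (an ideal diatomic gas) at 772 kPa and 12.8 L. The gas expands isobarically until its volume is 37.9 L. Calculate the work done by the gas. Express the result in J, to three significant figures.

W ≈ 19400 J

Isobaric: W = P ΔV.
W = (772 kPa)(37.9 − 12.8 L) = (772)(25.1) = 19377 J.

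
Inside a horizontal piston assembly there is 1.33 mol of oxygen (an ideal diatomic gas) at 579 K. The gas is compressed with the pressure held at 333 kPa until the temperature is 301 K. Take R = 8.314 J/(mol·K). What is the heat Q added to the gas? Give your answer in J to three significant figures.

Isobaric: W = nRΔT = (1.33)(8.314)(-278) = -3074 J.
ΔU = nCᵥΔT with Cᵥ = 5R/2: ΔU = (1.33)(20.79)(-278) = -7685 J.
Q = ΔU + W = -7685 − 3074 = -10759 J.

Q ≈ -10800 J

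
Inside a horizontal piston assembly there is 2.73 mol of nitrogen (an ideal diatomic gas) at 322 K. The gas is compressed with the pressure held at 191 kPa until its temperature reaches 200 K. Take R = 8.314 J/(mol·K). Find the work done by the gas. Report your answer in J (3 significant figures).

Isobaric: W = P ΔV = nR ΔT.
W = (2.73)(8.314)(200 − 322) = -2769 J.

W ≈ -2770 J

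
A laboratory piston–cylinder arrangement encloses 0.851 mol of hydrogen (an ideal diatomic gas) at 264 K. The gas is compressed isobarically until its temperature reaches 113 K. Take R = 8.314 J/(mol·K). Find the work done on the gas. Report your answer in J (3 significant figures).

Isobaric: W = P ΔV = nR ΔT.
W = (0.851)(8.314)(113 − 264) = -1068 J.
Work on gas = −W_by = 1068 J.

W ≈ 1070 J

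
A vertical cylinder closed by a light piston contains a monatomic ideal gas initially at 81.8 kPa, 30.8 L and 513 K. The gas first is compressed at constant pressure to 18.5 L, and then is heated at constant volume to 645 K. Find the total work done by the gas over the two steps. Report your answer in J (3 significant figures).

Step 1 (isobaric): W = PΔV = (81.8 kPa)(18.5 − 30.8 L) = -1006 J.
Step 2 (isochoric): W = 0 (constant volume).
W_total = -1006 + 0 = -1006 J.

W_total ≈ -1010 J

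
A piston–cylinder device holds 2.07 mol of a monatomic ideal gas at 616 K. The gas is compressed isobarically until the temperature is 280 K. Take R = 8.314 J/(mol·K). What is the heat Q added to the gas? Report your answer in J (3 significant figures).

Isobaric: W = nRΔT = (2.07)(8.314)(-336) = -5783 J.
ΔU = nCᵥΔT with Cᵥ = 3R/2: ΔU = (2.07)(12.47)(-336) = -8674 J.
Q = ΔU + W = -8674 − 5783 = -14456 J.

Q ≈ -14500 J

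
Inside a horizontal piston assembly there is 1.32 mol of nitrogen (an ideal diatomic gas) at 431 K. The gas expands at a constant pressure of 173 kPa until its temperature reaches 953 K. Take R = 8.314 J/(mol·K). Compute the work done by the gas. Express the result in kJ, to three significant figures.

Isobaric: W = P ΔV = nR ΔT.
W = (1.32)(8.314)(953 − 431) = 5729 J.

W ≈ 5.73 kJ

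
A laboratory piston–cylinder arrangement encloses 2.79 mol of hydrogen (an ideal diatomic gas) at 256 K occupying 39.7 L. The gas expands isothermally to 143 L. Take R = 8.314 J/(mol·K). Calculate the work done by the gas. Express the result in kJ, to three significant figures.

Isothermal: W = nRT ln(V₂/V₁).
W = (2.79)(8.314)(256) × ln(143/39.7)
  = 5938 × 1.281
W_by_gas = 7610 J.

W ≈ 7.61 kJ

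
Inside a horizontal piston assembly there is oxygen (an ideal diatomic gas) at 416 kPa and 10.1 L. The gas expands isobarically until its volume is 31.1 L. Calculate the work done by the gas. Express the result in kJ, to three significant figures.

Isobaric: W = P ΔV.
W = (416 kPa)(31.1 − 10.1 L) = (416)(21) = 8736 J.

W ≈ 8.74 kJ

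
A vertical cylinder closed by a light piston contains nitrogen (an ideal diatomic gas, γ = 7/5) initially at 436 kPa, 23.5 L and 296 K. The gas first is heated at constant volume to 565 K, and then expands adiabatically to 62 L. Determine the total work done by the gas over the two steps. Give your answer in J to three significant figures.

W_total ≈ 15700 J

Step 1 (isochoric): W = 0 (constant volume).
After step 1: P = 832.2 kPa (V unchanged).
Step 2 (adiabatic): W = (P₁V₁ − P₂V₂)/(γ−1) = (19557 − 13267)/0.4 = 15725 J.
W_total = 0 + 15725 = 15725 J.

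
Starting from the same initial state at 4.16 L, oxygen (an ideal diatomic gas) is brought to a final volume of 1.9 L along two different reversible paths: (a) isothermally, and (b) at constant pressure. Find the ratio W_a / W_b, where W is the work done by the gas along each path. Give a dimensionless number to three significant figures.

Path (a) isothermal: W = P₁V₁ ln(V₂/V₁) → W_a/(P₁V₁) = -0.7837.
Path (b) isobaric: W = P₁(V₂ − V₁) → W_b/(P₁V₁) = -0.5433.
W_a / W_b = -0.7837 / -0.5433 = 1.442.

W_a / W_b ≈ 1.44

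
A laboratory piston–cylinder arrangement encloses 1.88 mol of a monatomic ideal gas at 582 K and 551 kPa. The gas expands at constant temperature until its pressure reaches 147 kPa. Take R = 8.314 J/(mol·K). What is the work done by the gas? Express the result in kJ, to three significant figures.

W ≈ 12.0 kJ

Isothermal process: W = nRT ln(V₂/V₁) = nRT ln(P₁/P₂).
W = (1.88)(8.314)(582) × ln(551/147)
  = 9097 × ln(3.748) = 9097 × 1.321
W_by_gas = 12020 J.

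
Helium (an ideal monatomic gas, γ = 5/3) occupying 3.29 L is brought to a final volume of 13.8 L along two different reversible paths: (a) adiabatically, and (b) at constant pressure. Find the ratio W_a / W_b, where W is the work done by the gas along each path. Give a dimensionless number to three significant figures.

W_a / W_b ≈ 0.289

Path (a) adiabatic: W = P₁V₁(1 − (V₁/V₂)^(γ−1))/(γ−1) → W_a/(P₁V₁) = 0.9233.
Path (b) isobaric: W = P₁(V₂ − V₁) → W_b/(P₁V₁) = 3.195.
W_a / W_b = 0.9233 / 3.195 = 0.289.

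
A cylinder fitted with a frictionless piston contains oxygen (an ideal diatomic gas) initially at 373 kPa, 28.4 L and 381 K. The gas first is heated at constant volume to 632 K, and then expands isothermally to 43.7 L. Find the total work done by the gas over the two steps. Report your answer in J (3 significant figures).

Step 1 (isochoric): W = 0 (constant volume).
After step 1: P = 618.7 kPa (V unchanged).
Step 2 (isothermal): W = P₁V₁ ln(V₂/V₁) = (17572) ln(43.7/28.4) = 7573 J.
W_total = 0 + 7573 = 7573 J.

W_total ≈ 7570 J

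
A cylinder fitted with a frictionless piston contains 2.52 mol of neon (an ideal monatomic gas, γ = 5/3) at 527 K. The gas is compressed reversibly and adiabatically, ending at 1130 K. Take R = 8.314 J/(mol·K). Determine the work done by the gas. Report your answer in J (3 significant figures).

W ≈ -19000 J

Adiabatic ⇒ Q = 0, so W_by = −ΔU = nCᵥ(T₁ − T₂).
Cᵥ = 3R/2 = 12.47 J/(mol·K).
W = (2.52)(12.47)(527 − 1130) = -18950 J.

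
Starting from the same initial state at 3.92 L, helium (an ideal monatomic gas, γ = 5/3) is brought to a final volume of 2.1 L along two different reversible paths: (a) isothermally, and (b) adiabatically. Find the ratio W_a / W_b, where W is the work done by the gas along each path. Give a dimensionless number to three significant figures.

W_a / W_b ≈ 0.806

Path (a) isothermal: W = P₁V₁ ln(V₂/V₁) → W_a/(P₁V₁) = -0.6242.
Path (b) adiabatic: W = P₁V₁(1 − (V₁/V₂)^(γ−1))/(γ−1) → W_b/(P₁V₁) = -0.7741.
W_a / W_b = -0.6242 / -0.7741 = 0.8063.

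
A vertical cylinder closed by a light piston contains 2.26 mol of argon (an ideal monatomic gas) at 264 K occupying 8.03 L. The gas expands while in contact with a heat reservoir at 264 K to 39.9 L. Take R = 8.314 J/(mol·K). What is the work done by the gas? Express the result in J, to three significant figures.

Isothermal: W = nRT ln(V₂/V₁).
W = (2.26)(8.314)(264) × ln(39.9/8.03)
  = 4960 × 1.603
W_by_gas = 7953 J.

W ≈ 7950 J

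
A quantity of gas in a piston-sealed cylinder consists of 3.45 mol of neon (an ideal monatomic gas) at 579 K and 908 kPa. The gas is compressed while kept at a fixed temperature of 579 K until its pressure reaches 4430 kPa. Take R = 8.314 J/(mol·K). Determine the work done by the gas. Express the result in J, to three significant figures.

W ≈ -26300 J

Isothermal process: W = nRT ln(V₂/V₁) = nRT ln(P₁/P₂).
W = (3.45)(8.314)(579) × ln(908/4430)
  = 16608 × ln(0.205) = 16608 × -1.585
W_by_gas = -26322 J.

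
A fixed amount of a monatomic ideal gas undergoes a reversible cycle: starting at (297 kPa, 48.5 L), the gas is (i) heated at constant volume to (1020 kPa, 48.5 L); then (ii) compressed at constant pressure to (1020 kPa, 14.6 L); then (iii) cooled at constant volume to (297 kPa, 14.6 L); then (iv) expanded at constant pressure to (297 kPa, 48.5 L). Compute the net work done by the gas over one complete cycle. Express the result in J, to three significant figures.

W_net ≈ -24500 J

Constant-volume legs do no work.
W(ii) = (1020)(14.6 − 48.5) = -34578 J; W(iv) = (297)(48.5 − 14.6) = 10068 J.
W_net = -34578 + 10068 = -24510 J (the counter-clockwise enclosed area).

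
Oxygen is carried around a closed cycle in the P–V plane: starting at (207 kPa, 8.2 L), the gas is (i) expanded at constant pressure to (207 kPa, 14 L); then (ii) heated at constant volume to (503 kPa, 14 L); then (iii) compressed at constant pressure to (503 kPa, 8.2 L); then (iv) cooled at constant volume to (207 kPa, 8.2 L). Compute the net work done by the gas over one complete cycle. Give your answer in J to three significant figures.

Constant-volume legs do no work.
W(i) = (207)(14 − 8.2) = 1201 J; W(iii) = (503)(8.2 − 14) = -2917 J.
W_net = 1201 − 2917 = -1717 J (the counter-clockwise enclosed area).

W_net ≈ -1720 J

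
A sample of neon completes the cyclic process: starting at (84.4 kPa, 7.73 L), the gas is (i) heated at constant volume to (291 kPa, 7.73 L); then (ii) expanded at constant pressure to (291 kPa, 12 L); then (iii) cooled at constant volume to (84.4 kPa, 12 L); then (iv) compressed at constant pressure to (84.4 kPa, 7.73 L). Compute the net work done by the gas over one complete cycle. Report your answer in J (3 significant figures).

Constant-volume legs do no work.
W(ii) = (291)(12 − 7.73) = 1243 J; W(iv) = (84.4)(7.73 − 12) = -360.4 J.
W_net = 1243 − 360.4 = 882.2 J (the clockwise enclosed area).

W_net ≈ 882 J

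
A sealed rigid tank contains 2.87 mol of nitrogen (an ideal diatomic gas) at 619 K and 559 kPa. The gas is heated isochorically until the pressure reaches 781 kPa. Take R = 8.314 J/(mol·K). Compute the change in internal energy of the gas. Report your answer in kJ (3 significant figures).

ΔU ≈ 14.7 kJ

Constant volume ⇒ W = 0, so Q = ΔU = nCᵥΔT with Cᵥ = 5R/2 = 20.79 J/(mol·K).
At constant V, T₂/T₁ = P₂/P₁ ⇒ ΔT = T₁(P₂/P₁ − 1) = 619·(781/559 − 1) = 245.8 K.
ΔU = (2.87)(20.79)(245.8) = 14664 J.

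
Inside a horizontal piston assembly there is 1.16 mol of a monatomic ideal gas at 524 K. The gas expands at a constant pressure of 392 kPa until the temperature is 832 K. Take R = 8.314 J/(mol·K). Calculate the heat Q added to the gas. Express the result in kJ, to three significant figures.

Isobaric: W = nRΔT = (1.16)(8.314)(308) = 2970 J.
ΔU = nCᵥΔT with Cᵥ = 3R/2: ΔU = (1.16)(12.47)(308) = 4456 J.
Q = ΔU + W = 4456 + 2970 = 7426 J.

Q ≈ 7.43 kJ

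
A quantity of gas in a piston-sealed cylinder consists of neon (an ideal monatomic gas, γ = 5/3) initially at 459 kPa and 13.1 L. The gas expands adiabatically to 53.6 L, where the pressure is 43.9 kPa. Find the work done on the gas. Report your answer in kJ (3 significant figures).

Adiabatic: W = (P₁V₁ − P₂V₂)/(γ − 1) with γ = 5/3.
P₁V₁ = 6013 J, P₂V₂ = 2353 J.
W = (6013 − 2353) / 0.6667 = 5490 J.
Work on gas = −W_by = -5490 J.

W ≈ -5.49 kJ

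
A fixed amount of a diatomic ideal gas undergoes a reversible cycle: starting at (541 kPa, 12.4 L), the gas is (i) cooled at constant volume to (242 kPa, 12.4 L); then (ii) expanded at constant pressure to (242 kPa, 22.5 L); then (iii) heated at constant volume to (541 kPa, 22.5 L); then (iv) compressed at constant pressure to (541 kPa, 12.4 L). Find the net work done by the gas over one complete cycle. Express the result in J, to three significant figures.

W_net ≈ -3020 J

Constant-volume legs do no work.
W(ii) = (242)(22.5 − 12.4) = 2444 J; W(iv) = (541)(12.4 − 22.5) = -5464 J.
W_net = 2444 − 5464 = -3020 J (the counter-clockwise enclosed area).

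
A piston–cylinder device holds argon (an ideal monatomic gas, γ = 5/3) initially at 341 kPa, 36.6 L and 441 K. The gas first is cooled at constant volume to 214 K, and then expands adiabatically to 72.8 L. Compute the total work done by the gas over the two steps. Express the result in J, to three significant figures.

W_total ≈ 3340 J

Step 1 (isochoric): W = 0 (constant volume).
After step 1: P = 165.5 kPa (V unchanged).
Step 2 (adiabatic): W = (P₁V₁ − P₂V₂)/(γ−1) = (6056 − 3829)/0.667 = 3341 J.
W_total = 0 + 3341 = 3341 J.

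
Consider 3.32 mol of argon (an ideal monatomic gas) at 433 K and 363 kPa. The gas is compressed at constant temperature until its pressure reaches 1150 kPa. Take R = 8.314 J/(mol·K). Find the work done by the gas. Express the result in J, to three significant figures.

Isothermal process: W = nRT ln(V₂/V₁) = nRT ln(P₁/P₂).
W = (3.32)(8.314)(433) × ln(363/1150)
  = 11952 × ln(0.3157) = 11952 × -1.153
W_by_gas = -13782 J.

W ≈ -13800 J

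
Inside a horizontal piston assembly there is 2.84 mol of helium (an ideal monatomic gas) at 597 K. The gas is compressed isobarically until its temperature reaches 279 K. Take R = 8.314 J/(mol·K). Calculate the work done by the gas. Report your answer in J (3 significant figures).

W ≈ -7510 J

Isobaric: W = P ΔV = nR ΔT.
W = (2.84)(8.314)(279 − 597) = -7509 J.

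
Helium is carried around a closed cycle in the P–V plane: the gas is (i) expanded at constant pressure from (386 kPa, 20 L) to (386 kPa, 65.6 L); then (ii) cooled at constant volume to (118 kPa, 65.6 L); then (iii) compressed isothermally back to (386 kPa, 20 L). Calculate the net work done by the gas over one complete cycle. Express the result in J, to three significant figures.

Leg (i): W = PΔV = (386)(65.6 − 20) = 17602 J.
Leg (ii): W = 0.
Leg (iii): W = PᵢVᵢ ln(V_f/Vᵢ) = (7741) ln(20/65.6) = -9195 J.
W_net = 17602 − 9195 = 8407 J.

W_net ≈ 8410 J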